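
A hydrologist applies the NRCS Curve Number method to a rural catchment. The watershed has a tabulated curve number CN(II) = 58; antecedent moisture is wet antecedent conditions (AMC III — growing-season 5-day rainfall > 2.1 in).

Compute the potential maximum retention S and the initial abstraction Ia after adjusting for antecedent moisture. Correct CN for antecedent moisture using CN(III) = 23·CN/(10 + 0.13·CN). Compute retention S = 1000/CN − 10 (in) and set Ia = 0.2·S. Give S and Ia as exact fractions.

S = 2100/667 in ≈ 3.148 in; Ia = 420/667 in ≈ 0.630 in

CN(III) from CN(II)=58: (23·58)/(10 + 0.13·58) = 66700/877 ≈ 76.055
Retention S: 1000/CN − 10 with CN=76.055 → S = 2100/667 ≈ 3.148 in
Ia = 0.2·(2100/667) = 420/667 in ≈ 0.630 in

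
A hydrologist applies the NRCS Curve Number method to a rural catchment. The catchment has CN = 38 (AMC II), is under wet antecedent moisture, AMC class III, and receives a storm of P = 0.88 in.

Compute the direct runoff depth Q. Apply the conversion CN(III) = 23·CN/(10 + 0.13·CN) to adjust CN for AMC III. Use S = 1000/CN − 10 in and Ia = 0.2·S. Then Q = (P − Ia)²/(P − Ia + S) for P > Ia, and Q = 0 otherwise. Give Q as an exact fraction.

Q = 0 in ≈ 0.000 in

CN(III) from CN(II)=38: (23·38)/(10 + 0.13·38) = 43700/747 ≈ 58.501
Max retention: S = 1000/(43700/747) − 10 = 3100/437 in (≈ 7.094 in)
Initial abstraction Ia = S/5 = (3100/437)/5 = 620/437 ≈ 1.419 in
P = 0.880 ≤ Ia = 1.419 in: entire storm abstracted, Q = 0.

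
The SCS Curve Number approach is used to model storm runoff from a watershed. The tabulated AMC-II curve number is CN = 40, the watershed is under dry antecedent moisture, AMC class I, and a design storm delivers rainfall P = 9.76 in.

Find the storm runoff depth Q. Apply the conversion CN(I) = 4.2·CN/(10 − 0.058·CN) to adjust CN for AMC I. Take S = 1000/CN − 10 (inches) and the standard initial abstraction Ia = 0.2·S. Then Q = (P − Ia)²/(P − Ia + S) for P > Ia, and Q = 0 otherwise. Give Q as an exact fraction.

Q = 52441/293475 in ≈ 0.179 in

Dry (AMC I): CN(I) = 4.2·40/(10 − 0.058·40) = 168/(192/25) = 175/8 ≈ 21.875
Max retention: S = 1000/(175/8) − 10 = 250/7 in (≈ 35.714 in)
Ia = 0.2S: 0.2·35.714 = 7.143 in (exactly 50/7)
Since P=9.760 > Ia=7.143: effective rainfall P−Ia = 458/175 in
Q: (458/175)² ÷ (6708/175) = 52441/293475 in (≈ 0.179 in)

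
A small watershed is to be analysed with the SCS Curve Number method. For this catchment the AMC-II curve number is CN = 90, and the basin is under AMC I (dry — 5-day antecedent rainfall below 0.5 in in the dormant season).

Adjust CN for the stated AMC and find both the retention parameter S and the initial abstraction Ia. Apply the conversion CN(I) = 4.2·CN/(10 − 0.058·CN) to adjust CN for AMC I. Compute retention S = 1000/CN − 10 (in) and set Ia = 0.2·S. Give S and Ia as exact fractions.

S = 500/189 in ≈ 2.646 in; Ia = 100/189 in ≈ 0.529 in

Adjust CN=90 to AMC I: 4.2·90/(10 − 0.058·90) → 378 ÷ (239/50) = 18900/239 ≈ 79.079
S = 1000/(18900/239) − 10 = 500/189 in ≈ 2.646 in
Ia = 0.2S: 0.2·2.646 = 0.529 in (exactly 100/189)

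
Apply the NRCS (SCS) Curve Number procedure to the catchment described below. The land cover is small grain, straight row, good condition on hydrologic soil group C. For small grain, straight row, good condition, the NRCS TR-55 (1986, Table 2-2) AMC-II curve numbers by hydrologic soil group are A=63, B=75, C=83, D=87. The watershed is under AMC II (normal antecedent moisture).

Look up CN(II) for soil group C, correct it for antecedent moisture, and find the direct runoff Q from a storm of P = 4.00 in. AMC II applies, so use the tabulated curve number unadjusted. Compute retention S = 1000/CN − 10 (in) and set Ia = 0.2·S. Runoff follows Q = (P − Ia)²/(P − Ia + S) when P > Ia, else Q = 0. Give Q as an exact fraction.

Q = 22201/9711 in ≈ 2.286 in

NRCS table: small grain, straight row, good condition, soil group C → CN(II) = 83
Average conditions: CN = 83 (no AMC adjustment).
Retention S: 1000/CN − 10 with CN=83.000 → S = 170/83 ≈ 2.048 in
Initial abstraction Ia = S/5 = (170/83)/5 = 34/83 ≈ 0.410 in
P − Ia = 4.000 − 0.410 = 298/83 ≈ 3.590 in (> 0, runoff occurs)
Runoff Q = (P−Ia)²/(P−Ia+S) = (3.590)²/(3.590+2.048) = 22201/9711 ≈ 2.286 in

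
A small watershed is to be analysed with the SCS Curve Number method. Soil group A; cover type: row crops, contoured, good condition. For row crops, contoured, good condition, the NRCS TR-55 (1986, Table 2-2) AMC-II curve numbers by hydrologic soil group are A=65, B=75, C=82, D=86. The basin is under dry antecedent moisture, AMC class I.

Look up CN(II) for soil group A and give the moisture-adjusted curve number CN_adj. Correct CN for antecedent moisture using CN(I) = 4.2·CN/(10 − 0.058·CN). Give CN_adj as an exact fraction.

CN_adj = 3900/89 ≈ 43.820

NRCS table: row crops, contoured, good condition, soil group A → CN(II) = 65
Adjust CN=65 to AMC I: 4.2·65/(10 − 0.058·65) → 273 ÷ (623/100) = 3900/89 ≈ 43.820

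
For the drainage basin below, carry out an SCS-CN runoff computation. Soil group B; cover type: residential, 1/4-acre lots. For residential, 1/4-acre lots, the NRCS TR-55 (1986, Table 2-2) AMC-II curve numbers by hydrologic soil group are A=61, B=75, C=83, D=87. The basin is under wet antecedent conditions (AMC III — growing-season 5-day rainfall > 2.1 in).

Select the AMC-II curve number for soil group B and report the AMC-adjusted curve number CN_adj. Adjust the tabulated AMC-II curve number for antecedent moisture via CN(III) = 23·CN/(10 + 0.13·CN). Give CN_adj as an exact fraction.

CN_adj = 6900/79 ≈ 87.342

NRCS table: residential, 1/4-acre lots, soil group B → CN(II) = 75
Wet (AMC III): CN(III) = 23·75/(10 + 0.13·75) = 1725/(79/4) = 6900/79 ≈ 87.342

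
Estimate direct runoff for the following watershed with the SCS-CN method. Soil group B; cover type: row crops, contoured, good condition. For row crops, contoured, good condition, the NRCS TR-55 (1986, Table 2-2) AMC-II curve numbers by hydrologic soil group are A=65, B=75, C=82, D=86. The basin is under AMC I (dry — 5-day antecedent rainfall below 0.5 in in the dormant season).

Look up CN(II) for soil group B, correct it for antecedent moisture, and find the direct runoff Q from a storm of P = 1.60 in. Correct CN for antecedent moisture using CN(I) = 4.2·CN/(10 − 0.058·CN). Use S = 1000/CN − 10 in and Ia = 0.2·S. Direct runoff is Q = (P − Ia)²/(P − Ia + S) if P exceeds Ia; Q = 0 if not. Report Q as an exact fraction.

NRCS table: row crops, contoured, good condition, soil group B → CN(II) = 75
Adjust CN=75 to AMC I: 4.2·75/(10 − 0.058·75) → 315 ÷ (113/20) = 6300/113 ≈ 55.752
Retention S: 1000/CN − 10 with CN=55.752 → S = 500/63 ≈ 7.937 in
Initial abstraction Ia = S/5 = (500/63)/5 = 100/63 ≈ 1.587 in
Since P=1.600 > Ia=1.587: effective rainfall P−Ia = 4/315 in
Runoff Q = (P−Ia)²/(P−Ia+S) = (0.013)²/(0.013+7.937) = 2/98595 ≈ 0.000 in

Q = 2/98595 in ≈ 0.000 in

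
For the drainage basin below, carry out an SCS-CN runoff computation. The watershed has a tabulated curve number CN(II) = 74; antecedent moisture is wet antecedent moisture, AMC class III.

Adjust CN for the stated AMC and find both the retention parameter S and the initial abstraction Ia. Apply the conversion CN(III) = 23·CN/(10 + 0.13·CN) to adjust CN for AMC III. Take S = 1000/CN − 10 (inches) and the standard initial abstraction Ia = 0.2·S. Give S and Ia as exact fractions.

Adjust CN=74 to AMC III: 23·74/(10 + 0.13·74) → 1702 ÷ (981/50) = 85100/981 ≈ 86.748
S = 1000/(85100/981) − 10 = 1300/851 in ≈ 1.528 in
Initial abstraction Ia = S/5 = (1300/851)/5 = 260/851 ≈ 0.306 in

S = 1300/851 in ≈ 1.528 in; Ia = 260/851 in ≈ 0.306 in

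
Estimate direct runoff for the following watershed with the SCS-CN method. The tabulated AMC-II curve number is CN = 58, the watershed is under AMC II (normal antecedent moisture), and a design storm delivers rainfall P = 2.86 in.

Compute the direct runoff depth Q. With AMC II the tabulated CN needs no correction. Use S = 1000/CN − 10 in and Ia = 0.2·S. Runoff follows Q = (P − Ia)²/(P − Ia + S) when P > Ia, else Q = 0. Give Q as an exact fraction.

Q = 4190209/18193150 in ≈ 0.230 in

Average conditions: CN = 58 (no AMC adjustment).
Max retention: S = 1000/58 − 10 = 210/29 in (≈ 7.241 in)
Ia = 0.2S: 0.2·7.241 = 1.448 in (exactly 42/29)
Excess rainfall: 2.860 − 1.448 = 1.412 in; P > Ia so Q > 0
Q = (2047/1450)²/((2047/1450) + 210/29) = (4190209/2102500)/(12547/1450) = 4190209/18193150 in ≈ 0.230 in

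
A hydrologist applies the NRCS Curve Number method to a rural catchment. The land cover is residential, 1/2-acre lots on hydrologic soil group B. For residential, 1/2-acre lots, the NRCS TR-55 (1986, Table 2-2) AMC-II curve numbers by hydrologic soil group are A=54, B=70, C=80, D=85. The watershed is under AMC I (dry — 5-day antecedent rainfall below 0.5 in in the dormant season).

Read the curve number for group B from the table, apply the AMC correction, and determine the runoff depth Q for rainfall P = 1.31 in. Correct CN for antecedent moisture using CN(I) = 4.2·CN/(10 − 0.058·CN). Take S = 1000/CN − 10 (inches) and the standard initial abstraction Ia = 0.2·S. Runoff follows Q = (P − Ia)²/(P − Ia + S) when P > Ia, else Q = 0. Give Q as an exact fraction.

NRCS table: residential, 1/2-acre lots, soil group B → CN(II) = 70
CN(I) from CN(II)=70: (4.2·70)/(10 − 0.058·70) = 4900/99 ≈ 49.495
Max retention: S = 1000/(4900/99) − 10 = 500/49 in (≈ 10.204 in)
Ia = 0.2·(500/49) = 100/49 in ≈ 2.041 in
P = 1.310 ≤ Ia = 2.041 in: entire storm abstracted, Q = 0.

Q = 0 in ≈ 0.000 in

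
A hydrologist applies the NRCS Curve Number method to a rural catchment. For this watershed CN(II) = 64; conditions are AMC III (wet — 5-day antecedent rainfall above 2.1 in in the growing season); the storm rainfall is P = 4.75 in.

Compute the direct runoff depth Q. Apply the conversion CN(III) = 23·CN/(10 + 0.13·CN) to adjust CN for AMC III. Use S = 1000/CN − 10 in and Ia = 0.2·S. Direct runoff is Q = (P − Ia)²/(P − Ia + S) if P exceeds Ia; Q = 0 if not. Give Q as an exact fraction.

Q = 38416/14191 in ≈ 2.707 in

CN(III) from CN(II)=64: (23·64)/(10 + 0.13·64) = 18400/229 ≈ 80.349
S = 1000/(18400/229) − 10 = 225/92 in ≈ 2.446 in
Initial abstraction Ia = S/5 = (225/92)/5 = 45/92 ≈ 0.489 in
Since P=4.750 > Ia=0.489: effective rainfall P−Ia = 98/23 in
Q = (98/23)²/((98/23) + 225/92) = (9604/529)/(617/92) = 38416/14191 in ≈ 2.707 in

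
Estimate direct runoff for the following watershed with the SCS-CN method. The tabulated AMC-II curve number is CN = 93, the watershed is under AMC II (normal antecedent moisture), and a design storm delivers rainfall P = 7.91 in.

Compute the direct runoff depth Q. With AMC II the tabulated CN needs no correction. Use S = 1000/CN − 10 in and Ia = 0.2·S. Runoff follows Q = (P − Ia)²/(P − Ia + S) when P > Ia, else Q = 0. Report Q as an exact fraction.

CN(II) = 93; AMC II needs no correction.
Retention S: 1000/CN − 10 with CN=93.000 → S = 70/93 ≈ 0.753 in
Initial abstraction Ia = S/5 = (70/93)/5 = 14/93 ≈ 0.151 in
P − Ia = 7.910 − 0.151 = 72163/9300 ≈ 7.759 in (> 0, runoff occurs)
Q: (72163/9300)² ÷ (79163/9300) = 743928367/105173700 in (≈ 7.073 in)

Q = 743928367/105173700 in ≈ 7.073 in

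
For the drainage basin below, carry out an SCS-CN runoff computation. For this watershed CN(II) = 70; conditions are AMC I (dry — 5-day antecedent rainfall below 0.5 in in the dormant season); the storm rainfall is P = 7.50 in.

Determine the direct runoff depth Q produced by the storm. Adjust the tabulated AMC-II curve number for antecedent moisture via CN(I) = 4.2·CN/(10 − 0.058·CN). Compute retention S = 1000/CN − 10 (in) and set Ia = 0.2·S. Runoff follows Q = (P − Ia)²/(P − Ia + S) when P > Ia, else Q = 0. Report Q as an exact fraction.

CN(I) from CN(II)=70: (4.2·70)/(10 − 0.058·70) = 4900/99 ≈ 49.495
Retention S: 1000/CN − 10 with CN=49.495 → S = 500/49 ≈ 10.204 in
Ia = 0.2S: 0.2·10.204 = 2.041 in (exactly 100/49)
P − Ia = 7.500 − 2.041 = 535/98 ≈ 5.459 in (> 0, runoff occurs)
Q = (535/98)²/((535/98) + 500/49) = (286225/9604)/(1535/98) = 57245/30086 in ≈ 1.903 in

Q = 57245/30086 in ≈ 1.903 in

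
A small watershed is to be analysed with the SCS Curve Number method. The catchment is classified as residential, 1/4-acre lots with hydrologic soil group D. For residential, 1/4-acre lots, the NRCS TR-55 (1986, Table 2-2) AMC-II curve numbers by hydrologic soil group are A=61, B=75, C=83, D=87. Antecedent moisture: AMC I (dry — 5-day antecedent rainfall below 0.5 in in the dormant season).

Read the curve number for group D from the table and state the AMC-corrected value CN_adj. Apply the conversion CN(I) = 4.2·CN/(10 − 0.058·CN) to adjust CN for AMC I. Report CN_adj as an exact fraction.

CN_adj = 182700/2477 ≈ 73.759

NRCS table: residential, 1/4-acre lots, soil group D → CN(II) = 87
CN(I) from CN(II)=87: (4.2·87)/(10 − 0.058·87) = 182700/2477 ≈ 73.759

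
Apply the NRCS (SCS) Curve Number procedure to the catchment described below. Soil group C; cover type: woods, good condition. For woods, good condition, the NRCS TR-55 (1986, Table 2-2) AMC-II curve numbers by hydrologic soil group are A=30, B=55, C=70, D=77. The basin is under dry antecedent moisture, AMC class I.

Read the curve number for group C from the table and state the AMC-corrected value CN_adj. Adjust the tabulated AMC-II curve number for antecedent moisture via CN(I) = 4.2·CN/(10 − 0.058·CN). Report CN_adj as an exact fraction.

CN_adj = 4900/99 ≈ 49.495

NRCS table: woods, good condition, soil group C → CN(II) = 70
CN(I) from CN(II)=70: (4.2·70)/(10 − 0.058·70) = 4900/99 ≈ 49.495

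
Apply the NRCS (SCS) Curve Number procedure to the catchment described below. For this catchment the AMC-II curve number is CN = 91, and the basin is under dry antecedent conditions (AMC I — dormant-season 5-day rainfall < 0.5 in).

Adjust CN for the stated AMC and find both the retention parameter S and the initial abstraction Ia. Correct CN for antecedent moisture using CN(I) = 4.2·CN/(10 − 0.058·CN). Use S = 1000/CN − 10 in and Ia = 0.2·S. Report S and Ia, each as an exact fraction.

S = 1500/637 in ≈ 2.355 in; Ia = 300/637 in ≈ 0.471 in

Dry (AMC I): CN(I) = 4.2·91/(10 − 0.058·91) = (1911/5)/(2361/500) = 63700/787 ≈ 80.940
Retention S: 1000/CN − 10 with CN=80.940 → S = 1500/637 ≈ 2.355 in
Ia = 0.2·(1500/637) = 300/637 in ≈ 0.471 in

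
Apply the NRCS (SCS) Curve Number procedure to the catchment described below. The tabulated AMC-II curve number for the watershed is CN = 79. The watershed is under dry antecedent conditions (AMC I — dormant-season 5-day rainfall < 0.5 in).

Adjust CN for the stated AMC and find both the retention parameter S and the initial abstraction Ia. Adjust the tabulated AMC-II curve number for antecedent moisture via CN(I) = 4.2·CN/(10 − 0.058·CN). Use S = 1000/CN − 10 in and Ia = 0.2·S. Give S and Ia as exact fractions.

Dry (AMC I): CN(I) = 4.2·79/(10 − 0.058·79) = (1659/5)/(2709/500) = 7900/129 ≈ 61.240
Max retention: S = 1000/(7900/129) − 10 = 500/79 in (≈ 6.329 in)
Ia = 0.2S: 0.2·6.329 = 1.266 in (exactly 100/79)

S = 500/79 in ≈ 6.329 in; Ia = 100/79 in ≈ 1.266 in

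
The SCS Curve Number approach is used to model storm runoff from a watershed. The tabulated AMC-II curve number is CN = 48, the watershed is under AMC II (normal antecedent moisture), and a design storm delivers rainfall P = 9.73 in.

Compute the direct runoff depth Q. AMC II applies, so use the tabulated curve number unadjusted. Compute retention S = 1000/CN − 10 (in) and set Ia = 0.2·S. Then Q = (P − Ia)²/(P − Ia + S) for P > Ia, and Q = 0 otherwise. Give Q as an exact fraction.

AMC II — tabulated CN = 48 applies directly.
Retention S: 1000/CN − 10 with CN=48.000 → S = 65/6 ≈ 10.833 in
Initial abstraction Ia = S/5 = (65/6)/5 = 13/6 ≈ 2.167 in
Excess rainfall: 9.730 − 2.167 = 7.563 in; P > Ia so Q > 0
Q = (2269/300)²/((2269/300) + 65/6) = (5148361/90000)/(5519/300) = 5148361/1655700 in ≈ 3.109 in

Q = 5148361/1655700 in ≈ 3.109 in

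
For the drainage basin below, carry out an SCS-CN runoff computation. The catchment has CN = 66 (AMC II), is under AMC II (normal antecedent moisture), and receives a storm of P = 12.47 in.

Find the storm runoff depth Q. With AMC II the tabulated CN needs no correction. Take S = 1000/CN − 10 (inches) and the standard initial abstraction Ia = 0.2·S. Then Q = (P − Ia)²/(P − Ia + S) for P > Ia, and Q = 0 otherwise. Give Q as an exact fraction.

Q = 1425138001/180678300 in ≈ 7.888 in

Average conditions: CN = 66 (no AMC adjustment).
Max retention: S = 1000/66 − 10 = 170/33 in (≈ 5.152 in)
Initial abstraction Ia = S/5 = (170/33)/5 = 34/33 ≈ 1.030 in
P − Ia = 12.470 − 1.030 = 37751/3300 ≈ 11.440 in (> 0, runoff occurs)
Q: (37751/3300)² ÷ (54751/3300) = 1425138001/180678300 in (≈ 7.888 in)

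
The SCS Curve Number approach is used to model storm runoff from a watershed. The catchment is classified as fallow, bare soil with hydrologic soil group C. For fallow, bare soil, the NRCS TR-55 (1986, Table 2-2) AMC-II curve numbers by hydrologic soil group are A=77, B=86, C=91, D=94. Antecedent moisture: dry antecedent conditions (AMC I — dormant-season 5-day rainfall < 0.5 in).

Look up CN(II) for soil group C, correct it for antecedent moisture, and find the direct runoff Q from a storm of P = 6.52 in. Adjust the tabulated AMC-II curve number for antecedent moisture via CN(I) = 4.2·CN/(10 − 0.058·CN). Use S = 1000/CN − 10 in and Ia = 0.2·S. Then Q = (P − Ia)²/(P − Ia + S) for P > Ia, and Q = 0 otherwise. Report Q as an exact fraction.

NRCS table: fallow, bare soil, soil group C → CN(II) = 91
CN(I) from CN(II)=91: (4.2·91)/(10 − 0.058·91) = 63700/787 ≈ 80.940
S = 1000/(63700/787) − 10 = 1500/637 in ≈ 2.355 in
Initial abstraction Ia = S/5 = (1500/637)/5 = 300/637 ≈ 0.471 in
Excess rainfall: 6.520 − 0.471 = 6.049 in; P > Ia so Q > 0
Runoff Q = (P−Ia)²/(P−Ia+S) = (6.049)²/(6.049+2.355) = 9279661561/2131258675 ≈ 4.354 in

Q = 9279661561/2131258675 in ≈ 4.354 in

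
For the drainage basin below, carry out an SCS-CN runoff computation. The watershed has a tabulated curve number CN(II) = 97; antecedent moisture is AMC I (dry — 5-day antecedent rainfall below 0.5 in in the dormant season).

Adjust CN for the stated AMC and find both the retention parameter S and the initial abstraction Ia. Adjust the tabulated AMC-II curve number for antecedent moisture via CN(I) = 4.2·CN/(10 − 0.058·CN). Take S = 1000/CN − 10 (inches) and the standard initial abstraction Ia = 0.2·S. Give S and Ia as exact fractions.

Adjust CN=97 to AMC I: 4.2·97/(10 − 0.058·97) → (2037/5) ÷ (2187/500) = 67900/729 ≈ 93.141
Retention S: 1000/CN − 10 with CN=93.141 → S = 500/679 ≈ 0.736 in
Initial abstraction Ia = S/5 = (500/679)/5 = 100/679 ≈ 0.147 in

S = 500/679 in ≈ 0.736 in; Ia = 100/679 in ≈ 0.147 in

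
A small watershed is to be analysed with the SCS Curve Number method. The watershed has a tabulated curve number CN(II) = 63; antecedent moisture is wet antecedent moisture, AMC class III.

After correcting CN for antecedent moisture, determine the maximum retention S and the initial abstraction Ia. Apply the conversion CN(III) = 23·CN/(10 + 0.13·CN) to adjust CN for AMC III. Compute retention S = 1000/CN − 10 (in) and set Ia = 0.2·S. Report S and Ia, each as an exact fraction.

Adjust CN=63 to AMC III: 23·63/(10 + 0.13·63) → 1449 ÷ (1819/100) = 144900/1819 ≈ 79.659
Retention S: 1000/CN − 10 with CN=79.659 → S = 3700/1449 ≈ 2.553 in
Initial abstraction Ia = S/5 = (3700/1449)/5 = 740/1449 ≈ 0.511 in

S = 3700/1449 in ≈ 2.553 in; Ia = 740/1449 in ≈ 0.511 in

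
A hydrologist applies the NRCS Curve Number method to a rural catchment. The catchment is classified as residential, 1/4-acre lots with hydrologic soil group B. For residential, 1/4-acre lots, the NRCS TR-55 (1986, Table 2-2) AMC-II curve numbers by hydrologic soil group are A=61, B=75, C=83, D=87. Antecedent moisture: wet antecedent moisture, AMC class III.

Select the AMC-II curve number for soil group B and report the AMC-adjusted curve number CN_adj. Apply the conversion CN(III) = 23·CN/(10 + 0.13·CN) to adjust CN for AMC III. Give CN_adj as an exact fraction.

CN_adj = 6900/79 ≈ 87.342

NRCS table: residential, 1/4-acre lots, soil group B → CN(II) = 75
Wet (AMC III): CN(III) = 23·75/(10 + 0.13·75) = 1725/(79/4) = 6900/79 ≈ 87.342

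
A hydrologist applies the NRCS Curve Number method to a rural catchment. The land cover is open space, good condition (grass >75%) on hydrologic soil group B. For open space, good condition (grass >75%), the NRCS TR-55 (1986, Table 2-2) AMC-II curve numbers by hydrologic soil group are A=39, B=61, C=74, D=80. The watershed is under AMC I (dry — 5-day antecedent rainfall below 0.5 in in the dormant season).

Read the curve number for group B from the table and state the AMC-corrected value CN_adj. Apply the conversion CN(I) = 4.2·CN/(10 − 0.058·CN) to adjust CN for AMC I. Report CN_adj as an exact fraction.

NRCS table: open space, good condition (grass >75%), soil group B → CN(II) = 61
CN(I) from CN(II)=61: (4.2·61)/(10 − 0.058·61) = 42700/1077 ≈ 39.647

CN_adj = 42700/1077 ≈ 39.647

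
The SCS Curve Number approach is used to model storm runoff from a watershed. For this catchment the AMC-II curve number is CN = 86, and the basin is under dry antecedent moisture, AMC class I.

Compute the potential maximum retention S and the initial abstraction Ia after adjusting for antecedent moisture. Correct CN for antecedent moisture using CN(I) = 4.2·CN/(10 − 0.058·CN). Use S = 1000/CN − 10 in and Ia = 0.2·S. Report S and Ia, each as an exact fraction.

S = 500/129 in ≈ 3.876 in; Ia = 100/129 in ≈ 0.775 in

CN(I) from CN(II)=86: (4.2·86)/(10 − 0.058·86) = 12900/179 ≈ 72.067
Retention S: 1000/CN − 10 with CN=72.067 → S = 500/129 ≈ 3.876 in
Initial abstraction Ia = S/5 = (500/129)/5 = 100/129 ≈ 0.775 in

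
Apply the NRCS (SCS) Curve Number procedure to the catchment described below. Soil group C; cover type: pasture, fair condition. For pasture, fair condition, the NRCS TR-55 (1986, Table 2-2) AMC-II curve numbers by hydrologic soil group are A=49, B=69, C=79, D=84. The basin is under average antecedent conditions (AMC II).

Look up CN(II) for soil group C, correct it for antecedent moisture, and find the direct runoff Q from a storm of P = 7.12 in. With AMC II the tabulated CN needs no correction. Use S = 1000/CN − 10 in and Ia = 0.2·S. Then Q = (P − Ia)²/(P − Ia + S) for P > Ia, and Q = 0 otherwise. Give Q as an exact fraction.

NRCS table: pasture, fair condition, soil group C → CN(II) = 79
Average conditions: CN = 79 (no AMC adjustment).
Max retention: S = 1000/79 − 10 = 210/79 in (≈ 2.658 in)
Ia = 0.2S: 0.2·2.658 = 0.532 in (exactly 42/79)
P − Ia = 7.120 − 0.532 = 13012/1975 ≈ 6.588 in (> 0, runoff occurs)
Q: (13012/1975)² ÷ (18262/1975) = 84656072/18033725 in (≈ 4.694 in)

Q = 84656072/18033725 in ≈ 4.694 in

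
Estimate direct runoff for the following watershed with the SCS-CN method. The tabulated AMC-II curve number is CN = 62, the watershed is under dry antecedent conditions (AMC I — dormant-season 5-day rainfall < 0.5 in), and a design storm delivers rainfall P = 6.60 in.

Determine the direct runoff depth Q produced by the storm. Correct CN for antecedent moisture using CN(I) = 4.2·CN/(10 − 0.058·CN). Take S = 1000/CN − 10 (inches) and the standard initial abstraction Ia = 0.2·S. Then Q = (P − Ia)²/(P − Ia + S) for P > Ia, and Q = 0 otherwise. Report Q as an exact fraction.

Dry (AMC I): CN(I) = 4.2·62/(10 − 0.058·62) = (1302/5)/(1601/250) = 65100/1601 ≈ 40.662
Retention S: 1000/CN − 10 with CN=40.662 → S = 9500/651 ≈ 14.593 in
Ia = 0.2·(9500/651) = 1900/651 in ≈ 2.919 in
P − Ia = 6.600 − 2.919 = 11983/3255 ≈ 3.681 in (> 0, runoff occurs)
Q = (11983/3255)²/((11983/3255) + 9500/651) = (143592289/10595025)/(59483/3255) = 143592289/193617165 in ≈ 0.742 in

Q = 143592289/193617165 in ≈ 0.742 in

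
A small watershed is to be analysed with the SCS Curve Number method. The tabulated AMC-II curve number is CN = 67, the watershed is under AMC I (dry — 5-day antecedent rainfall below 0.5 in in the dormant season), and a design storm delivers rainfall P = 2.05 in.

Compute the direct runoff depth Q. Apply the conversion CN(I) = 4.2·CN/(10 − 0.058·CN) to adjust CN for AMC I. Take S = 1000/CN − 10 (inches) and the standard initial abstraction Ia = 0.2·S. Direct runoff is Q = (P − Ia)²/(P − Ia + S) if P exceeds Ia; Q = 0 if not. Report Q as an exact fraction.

Dry (AMC I): CN(I) = 4.2·67/(10 − 0.058·67) = (1407/5)/(3057/500) = 46900/1019 ≈ 46.026
S = 1000/(46900/1019) − 10 = 5500/469 in ≈ 11.727 in
Initial abstraction Ia = S/5 = (5500/469)/5 = 1100/469 ≈ 2.345 in
P = 2.050 ≤ Ia = 2.345 in: entire storm abstracted, Q = 0.

Q = 0 in ≈ 0.000 in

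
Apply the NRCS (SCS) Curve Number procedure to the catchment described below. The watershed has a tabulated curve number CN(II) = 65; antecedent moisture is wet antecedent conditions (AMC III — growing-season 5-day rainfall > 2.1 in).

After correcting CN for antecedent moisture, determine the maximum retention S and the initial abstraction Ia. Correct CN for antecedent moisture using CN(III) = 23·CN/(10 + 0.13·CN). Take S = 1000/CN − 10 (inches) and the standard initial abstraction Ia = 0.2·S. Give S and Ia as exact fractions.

Adjust CN=65 to AMC III: 23·65/(10 + 0.13·65) → 1495 ÷ (369/20) = 29900/369 ≈ 81.030
S = 1000/(29900/369) − 10 = 700/299 in ≈ 2.341 in
Ia = 0.2S: 0.2·2.341 = 0.468 in (exactly 140/299)

S = 700/299 in ≈ 2.341 in; Ia = 140/299 in ≈ 0.468 in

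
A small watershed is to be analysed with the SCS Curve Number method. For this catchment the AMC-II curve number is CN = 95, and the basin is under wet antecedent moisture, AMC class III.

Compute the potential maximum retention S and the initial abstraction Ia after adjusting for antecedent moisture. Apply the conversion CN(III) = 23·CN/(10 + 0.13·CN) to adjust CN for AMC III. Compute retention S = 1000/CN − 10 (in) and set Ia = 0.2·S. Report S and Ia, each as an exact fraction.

Adjust CN=95 to AMC III: 23·95/(10 + 0.13·95) → 2185 ÷ (447/20) = 43700/447 ≈ 97.763
S = 1000/(43700/447) − 10 = 100/437 in ≈ 0.229 in
Initial abstraction Ia = S/5 = (100/437)/5 = 20/437 ≈ 0.046 in

S = 100/437 in ≈ 0.229 in; Ia = 20/437 in ≈ 0.046 in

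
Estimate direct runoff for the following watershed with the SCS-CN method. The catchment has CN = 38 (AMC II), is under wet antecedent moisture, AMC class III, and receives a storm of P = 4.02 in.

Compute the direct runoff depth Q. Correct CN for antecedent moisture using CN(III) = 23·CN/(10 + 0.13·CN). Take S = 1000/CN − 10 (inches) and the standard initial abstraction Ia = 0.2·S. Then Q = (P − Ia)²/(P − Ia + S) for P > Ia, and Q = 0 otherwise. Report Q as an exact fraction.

Q = 3230444569/4628638450 in ≈ 0.698 in

Wet (AMC III): CN(III) = 23·38/(10 + 0.13·38) = 874/(747/50) = 43700/747 ≈ 58.501
S = 1000/(43700/747) − 10 = 3100/437 in ≈ 7.094 in
Ia = 0.2S: 0.2·7.094 = 1.419 in (exactly 620/437)
Since P=4.020 > Ia=1.419: effective rainfall P−Ia = 56837/21850 in
Runoff Q = (P−Ia)²/(P−Ia+S) = (2.601)²/(2.601+7.094) = 3230444569/4628638450 ≈ 0.698 in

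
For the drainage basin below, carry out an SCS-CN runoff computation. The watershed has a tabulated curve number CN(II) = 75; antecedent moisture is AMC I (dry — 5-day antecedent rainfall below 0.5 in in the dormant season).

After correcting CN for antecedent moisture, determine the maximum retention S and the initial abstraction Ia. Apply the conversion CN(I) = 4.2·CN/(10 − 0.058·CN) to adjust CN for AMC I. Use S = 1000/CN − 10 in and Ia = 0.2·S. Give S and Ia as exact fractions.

Dry (AMC I): CN(I) = 4.2·75/(10 − 0.058·75) = 315/(113/20) = 6300/113 ≈ 55.752
Retention S: 1000/CN − 10 with CN=55.752 → S = 500/63 ≈ 7.937 in
Initial abstraction Ia = S/5 = (500/63)/5 = 100/63 ≈ 1.587 in

S = 500/63 in ≈ 7.937 in; Ia = 100/63 in ≈ 1.587 in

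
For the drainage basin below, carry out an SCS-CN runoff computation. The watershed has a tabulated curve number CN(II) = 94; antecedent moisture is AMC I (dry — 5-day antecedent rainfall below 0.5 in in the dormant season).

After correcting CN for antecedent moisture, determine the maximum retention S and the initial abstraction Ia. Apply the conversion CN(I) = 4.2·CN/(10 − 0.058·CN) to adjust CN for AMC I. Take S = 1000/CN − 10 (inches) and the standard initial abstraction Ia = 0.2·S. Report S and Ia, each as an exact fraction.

Dry (AMC I): CN(I) = 4.2·94/(10 − 0.058·94) = (1974/5)/(1137/250) = 32900/379 ≈ 86.807
S = 1000/(32900/379) − 10 = 500/329 in ≈ 1.520 in
Ia = 0.2·(500/329) = 100/329 in ≈ 0.304 in

S = 500/329 in ≈ 1.520 in; Ia = 100/329 in ≈ 0.304 in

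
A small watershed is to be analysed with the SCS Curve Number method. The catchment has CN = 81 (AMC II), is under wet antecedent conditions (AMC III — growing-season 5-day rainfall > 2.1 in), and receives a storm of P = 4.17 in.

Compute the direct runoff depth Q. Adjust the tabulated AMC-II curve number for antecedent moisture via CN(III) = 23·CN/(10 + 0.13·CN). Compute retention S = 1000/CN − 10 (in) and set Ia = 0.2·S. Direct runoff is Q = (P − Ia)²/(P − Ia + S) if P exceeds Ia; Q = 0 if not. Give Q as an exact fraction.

Q = 545930354641/173048667300 in ≈ 3.155 in

CN(III) from CN(II)=81: (23·81)/(10 + 0.13·81) = 186300/2053 ≈ 90.745
S = 1000/(186300/2053) − 10 = 1900/1863 in ≈ 1.020 in
Initial abstraction Ia = S/5 = (1900/1863)/5 = 380/1863 ≈ 0.204 in
Since P=4.170 > Ia=0.204: effective rainfall P−Ia = 738871/186300 in
Q: (738871/186300)² ÷ (928871/186300) = 545930354641/173048667300 in (≈ 3.155 in)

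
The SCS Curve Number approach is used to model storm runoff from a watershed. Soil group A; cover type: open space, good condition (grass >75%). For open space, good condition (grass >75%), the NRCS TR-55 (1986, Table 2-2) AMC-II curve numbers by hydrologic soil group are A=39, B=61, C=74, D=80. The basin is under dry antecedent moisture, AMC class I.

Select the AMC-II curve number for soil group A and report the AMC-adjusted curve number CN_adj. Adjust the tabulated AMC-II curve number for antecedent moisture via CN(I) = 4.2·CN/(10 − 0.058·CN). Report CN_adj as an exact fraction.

NRCS table: open space, good condition (grass >75%), soil group A → CN(II) = 39
CN(I) from CN(II)=39: (4.2·39)/(10 − 0.058·39) = 81900/3869 ≈ 21.168

CN_adj = 81900/3869 ≈ 21.168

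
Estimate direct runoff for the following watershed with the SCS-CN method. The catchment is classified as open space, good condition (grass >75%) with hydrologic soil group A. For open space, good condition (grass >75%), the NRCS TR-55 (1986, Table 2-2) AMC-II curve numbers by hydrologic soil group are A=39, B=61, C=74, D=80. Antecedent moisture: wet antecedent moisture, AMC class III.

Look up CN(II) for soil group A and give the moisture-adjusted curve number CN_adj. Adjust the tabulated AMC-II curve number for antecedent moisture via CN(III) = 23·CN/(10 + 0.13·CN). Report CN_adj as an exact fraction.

NRCS table: open space, good condition (grass >75%), soil group A → CN(II) = 39
CN(III) from CN(II)=39: (23·39)/(10 + 0.13·39) = 89700/1507 ≈ 59.522

CN_adj = 89700/1507 ≈ 59.522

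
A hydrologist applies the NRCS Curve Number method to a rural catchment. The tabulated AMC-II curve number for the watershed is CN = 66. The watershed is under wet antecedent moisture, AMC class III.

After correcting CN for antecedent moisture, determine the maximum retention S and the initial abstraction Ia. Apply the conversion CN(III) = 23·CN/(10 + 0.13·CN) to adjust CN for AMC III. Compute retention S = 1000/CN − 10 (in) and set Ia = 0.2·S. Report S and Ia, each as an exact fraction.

S = 1700/759 in ≈ 2.240 in; Ia = 340/759 in ≈ 0.448 in

CN(III) from CN(II)=66: (23·66)/(10 + 0.13·66) = 75900/929 ≈ 81.701
Max retention: S = 1000/(75900/929) − 10 = 1700/759 in (≈ 2.240 in)
Initial abstraction Ia = S/5 = (1700/759)/5 = 340/759 ≈ 0.448 in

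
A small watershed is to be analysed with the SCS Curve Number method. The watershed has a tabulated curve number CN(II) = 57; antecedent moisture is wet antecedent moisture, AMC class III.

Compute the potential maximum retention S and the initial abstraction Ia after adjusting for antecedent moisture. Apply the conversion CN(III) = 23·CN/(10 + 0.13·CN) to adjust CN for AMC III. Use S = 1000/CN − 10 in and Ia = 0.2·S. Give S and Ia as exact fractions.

CN(III) from CN(II)=57: (23·57)/(10 + 0.13·57) = 131100/1741 ≈ 75.302
Retention S: 1000/CN − 10 with CN=75.302 → S = 4300/1311 ≈ 3.280 in
Ia = 0.2S: 0.2·3.280 = 0.656 in (exactly 860/1311)

S = 4300/1311 in ≈ 3.280 in; Ia = 860/1311 in ≈ 0.656 in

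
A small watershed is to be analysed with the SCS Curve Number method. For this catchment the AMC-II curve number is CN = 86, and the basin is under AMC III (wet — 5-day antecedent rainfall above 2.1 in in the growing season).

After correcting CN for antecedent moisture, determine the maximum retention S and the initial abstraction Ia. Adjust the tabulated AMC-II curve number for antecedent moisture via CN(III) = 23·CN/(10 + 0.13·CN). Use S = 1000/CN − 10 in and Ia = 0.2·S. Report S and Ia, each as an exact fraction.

Wet (AMC III): CN(III) = 23·86/(10 + 0.13·86) = 1978/(1059/50) = 98900/1059 ≈ 93.390
S = 1000/(98900/1059) − 10 = 700/989 in ≈ 0.708 in
Ia = 0.2·(700/989) = 140/989 in ≈ 0.142 in

S = 700/989 in ≈ 0.708 in; Ia = 140/989 in ≈ 0.142 in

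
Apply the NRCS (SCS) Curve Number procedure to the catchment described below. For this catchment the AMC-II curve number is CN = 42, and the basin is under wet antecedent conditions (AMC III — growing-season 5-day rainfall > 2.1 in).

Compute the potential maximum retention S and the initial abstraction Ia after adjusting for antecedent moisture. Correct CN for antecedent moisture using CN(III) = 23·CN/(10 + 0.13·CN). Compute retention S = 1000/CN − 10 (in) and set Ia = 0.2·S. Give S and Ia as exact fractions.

S = 2900/483 in ≈ 6.004 in; Ia = 580/483 in ≈ 1.201 in

CN(III) from CN(II)=42: (23·42)/(10 + 0.13·42) = 48300/773 ≈ 62.484
Max retention: S = 1000/(48300/773) − 10 = 2900/483 in (≈ 6.004 in)
Initial abstraction Ia = S/5 = (2900/483)/5 = 580/483 ≈ 1.201 in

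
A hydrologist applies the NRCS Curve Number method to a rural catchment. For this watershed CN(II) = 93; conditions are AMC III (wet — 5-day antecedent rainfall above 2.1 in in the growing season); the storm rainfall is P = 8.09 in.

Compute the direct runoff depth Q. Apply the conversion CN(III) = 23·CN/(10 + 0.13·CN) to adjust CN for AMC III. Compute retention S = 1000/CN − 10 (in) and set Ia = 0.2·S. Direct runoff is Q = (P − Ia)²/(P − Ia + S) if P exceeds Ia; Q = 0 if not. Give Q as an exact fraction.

Q = 2946204035401/382121868900 in ≈ 7.710 in

Adjust CN=93 to AMC III: 23·93/(10 + 0.13·93) → 2139 ÷ (2209/100) = 213900/2209 ≈ 96.831
S = 1000/(213900/2209) − 10 = 700/2139 in ≈ 0.327 in
Ia = 0.2S: 0.2·0.327 = 0.065 in (exactly 140/2139)
Excess rainfall: 8.090 − 0.065 = 8.025 in; P > Ia so Q > 0
Runoff Q = (P−Ia)²/(P−Ia+S) = (8.025)²/(8.025+0.327) = 2946204035401/382121868900 ≈ 7.710 in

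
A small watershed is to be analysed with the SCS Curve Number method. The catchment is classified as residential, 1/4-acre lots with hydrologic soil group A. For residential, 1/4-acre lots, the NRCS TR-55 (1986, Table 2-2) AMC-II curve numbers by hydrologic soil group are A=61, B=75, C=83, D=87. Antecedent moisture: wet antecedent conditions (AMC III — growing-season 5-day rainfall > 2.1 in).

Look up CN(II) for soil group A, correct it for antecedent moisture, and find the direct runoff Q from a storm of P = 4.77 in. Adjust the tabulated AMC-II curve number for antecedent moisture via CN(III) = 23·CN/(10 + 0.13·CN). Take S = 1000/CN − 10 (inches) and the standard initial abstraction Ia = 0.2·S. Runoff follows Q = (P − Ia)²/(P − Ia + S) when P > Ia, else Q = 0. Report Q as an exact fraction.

NRCS table: residential, 1/4-acre lots, soil group A → CN(II) = 61
Wet (AMC III): CN(III) = 23·61/(10 + 0.13·61) = 1403/(1793/100) = 140300/1793 ≈ 78.249
Max retention: S = 1000/(140300/1793) − 10 = 3900/1403 in (≈ 2.780 in)
Ia = 0.2·(3900/1403) = 780/1403 in ≈ 0.556 in
Since P=4.770 > Ia=0.556: effective rainfall P−Ia = 591231/140300 in
Q = (591231/140300)²/((591231/140300) + 3900/1403) = (349554095361/19684090000)/(981231/140300) = 116518031787/45888903100 in ≈ 2.539 in

Q = 116518031787/45888903100 in ≈ 2.539 in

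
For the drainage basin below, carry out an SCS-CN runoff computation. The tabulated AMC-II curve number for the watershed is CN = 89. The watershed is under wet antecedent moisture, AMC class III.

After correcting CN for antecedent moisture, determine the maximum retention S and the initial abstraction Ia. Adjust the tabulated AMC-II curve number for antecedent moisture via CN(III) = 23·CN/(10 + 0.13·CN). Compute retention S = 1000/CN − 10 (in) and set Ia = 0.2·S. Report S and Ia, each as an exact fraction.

Wet (AMC III): CN(III) = 23·89/(10 + 0.13·89) = 2047/(2157/100) = 204700/2157 ≈ 94.900
Max retention: S = 1000/(204700/2157) − 10 = 1100/2047 in (≈ 0.537 in)
Ia = 0.2S: 0.2·0.537 = 0.107 in (exactly 220/2047)

S = 1100/2047 in ≈ 0.537 in; Ia = 220/2047 in ≈ 0.107 in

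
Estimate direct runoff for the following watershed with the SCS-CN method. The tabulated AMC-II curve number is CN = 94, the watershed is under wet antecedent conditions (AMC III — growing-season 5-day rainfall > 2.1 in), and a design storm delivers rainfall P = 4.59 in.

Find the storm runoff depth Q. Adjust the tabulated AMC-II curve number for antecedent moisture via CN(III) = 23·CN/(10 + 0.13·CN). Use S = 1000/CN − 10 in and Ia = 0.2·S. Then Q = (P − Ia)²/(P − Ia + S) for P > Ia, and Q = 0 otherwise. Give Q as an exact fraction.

Adjust CN=94 to AMC III: 23·94/(10 + 0.13·94) → 2162 ÷ (1111/50) = 108100/1111 ≈ 97.300
Max retention: S = 1000/(108100/1111) − 10 = 300/1081 in (≈ 0.278 in)
Ia = 0.2S: 0.2·0.278 = 0.056 in (exactly 60/1081)
P − Ia = 4.590 − 0.056 = 490179/108100 ≈ 4.534 in (> 0, runoff occurs)
Q: (490179/108100)² ÷ (520179/108100) = 80091817347/18743783300 in (≈ 4.273 in)

Q = 80091817347/18743783300 in ≈ 4.273 in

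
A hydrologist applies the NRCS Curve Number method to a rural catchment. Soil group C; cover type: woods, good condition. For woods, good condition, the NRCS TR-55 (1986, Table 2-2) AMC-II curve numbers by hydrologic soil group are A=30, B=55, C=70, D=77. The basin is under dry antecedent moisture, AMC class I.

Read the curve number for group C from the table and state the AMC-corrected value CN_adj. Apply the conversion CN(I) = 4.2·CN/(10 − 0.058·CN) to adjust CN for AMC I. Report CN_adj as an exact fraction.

CN_adj = 4900/99 ≈ 49.495

NRCS table: woods, good condition, soil group C → CN(II) = 70
CN(I) from CN(II)=70: (4.2·70)/(10 − 0.058·70) = 4900/99 ≈ 49.495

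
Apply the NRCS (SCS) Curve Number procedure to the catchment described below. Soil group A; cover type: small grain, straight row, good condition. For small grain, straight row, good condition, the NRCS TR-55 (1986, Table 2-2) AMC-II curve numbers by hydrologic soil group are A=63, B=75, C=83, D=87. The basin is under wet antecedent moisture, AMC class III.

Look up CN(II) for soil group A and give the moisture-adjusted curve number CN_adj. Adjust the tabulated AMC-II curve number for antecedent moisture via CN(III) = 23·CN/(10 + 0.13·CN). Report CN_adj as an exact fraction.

NRCS table: small grain, straight row, good condition, soil group A → CN(II) = 63
CN(III) from CN(II)=63: (23·63)/(10 + 0.13·63) = 144900/1819 ≈ 79.659

CN_adj = 144900/1819 ≈ 79.659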